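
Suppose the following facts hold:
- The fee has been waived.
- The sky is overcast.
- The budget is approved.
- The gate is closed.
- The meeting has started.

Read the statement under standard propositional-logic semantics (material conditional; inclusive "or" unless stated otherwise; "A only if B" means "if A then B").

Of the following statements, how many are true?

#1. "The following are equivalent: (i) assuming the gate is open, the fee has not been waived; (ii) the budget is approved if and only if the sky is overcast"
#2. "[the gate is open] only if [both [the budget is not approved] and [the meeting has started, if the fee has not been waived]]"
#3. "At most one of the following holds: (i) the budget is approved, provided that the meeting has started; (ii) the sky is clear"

Let L = "the gate is open" (F), S = "the fee has been waived" (T), K = "the budget is approved" (T), R = "the sky is overcast" (T), V = "the meeting has started" (T).

#1: In symbols: (L -> ~S) <-> (K <-> R)

~S = ~T = F
L -> ~S = F -> F = T
K <-> R = T <-> T = T
(L -> ~S) <-> (K <-> R) = T <-> T = T
So #1 is true.

#2: Formalization: L -> (~K & (~S -> V))

~K = ~T = F
~S = ~T = F
~S -> V = F -> T = T
~K & (~S -> V) = F & T = F
L -> (~K & (~S -> V)) = F -> F = T
Thus #2 is true.

#3: Parsed as (V -> K) nand ~R

V -> K = T -> T = T
~R = ~T = F
(V -> K) nand ~R = T nand F = T
Thus #3 is true.

3 of the 3 statements are true (#1, #2, #3).

3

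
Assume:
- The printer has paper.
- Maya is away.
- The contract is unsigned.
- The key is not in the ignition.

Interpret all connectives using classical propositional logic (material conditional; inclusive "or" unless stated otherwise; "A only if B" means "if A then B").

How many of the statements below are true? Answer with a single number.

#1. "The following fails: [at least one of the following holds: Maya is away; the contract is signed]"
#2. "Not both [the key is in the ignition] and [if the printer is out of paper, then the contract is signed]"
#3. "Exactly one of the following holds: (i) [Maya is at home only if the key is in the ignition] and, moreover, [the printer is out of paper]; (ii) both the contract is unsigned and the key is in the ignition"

Let Q = "Maya is at home" (F), R = "the contract is signed" (F), S = "the key is in the ignition" (F), P = "the printer has paper" (T).

#1: In symbols: ~(~Q | R)

~Q = ~F = T
~Q | R = T | F = T
~(~Q | R) = ~T = F
Hence #1 is false.

#2: In symbols: S nand (~P -> R)

~P = ~T = F
~P -> R = F -> F = T
S nand (~P -> R) = F nand T = T
So #2 is true.

#3: Formalization: ((Q -> S) & ~P) xor (~R & S)

Q -> S = F -> F = T
~P = ~T = F
(Q -> S) & ~P = T & F = F
~R = ~F = T
~R & S = T & F = F
((Q -> S) & ~P) xor (~R & S) = F xor F = F
Hence #3 is false.

1 of the 3 statements is true (#2).

1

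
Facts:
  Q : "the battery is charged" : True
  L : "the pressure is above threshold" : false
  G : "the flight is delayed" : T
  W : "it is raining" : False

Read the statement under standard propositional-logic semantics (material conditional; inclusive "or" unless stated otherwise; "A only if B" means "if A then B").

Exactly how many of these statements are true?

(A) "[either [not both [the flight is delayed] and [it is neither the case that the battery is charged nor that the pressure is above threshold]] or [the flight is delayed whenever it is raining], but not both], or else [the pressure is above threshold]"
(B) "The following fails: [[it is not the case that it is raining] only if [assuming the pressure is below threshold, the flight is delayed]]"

(A): Formalization: ((G ↑ (Q ↓ L)) ⊕ (W → G)) ∨ L

Q ↓ L = T ↓ F = F
G ↑ (Q ↓ L) = T ↑ F = T
W → G = F → T = T
(G ↑ (Q ↓ L)) ⊕ (W → G) = T ⊕ T = F
((G ↑ (Q ↓ L)) ⊕ (W → G)) ∨ L = F ∨ F = F
So (A) is false.

(B): Formalization: ¬(¬W → (¬L → G))

¬W = ¬F = T
¬L = ¬F = T
¬L → G = T → T = T
¬W → (¬L → G) = T → T = T
¬(¬W → (¬L → G)) = ¬T = F
So (B) is false.

Count: 0.

0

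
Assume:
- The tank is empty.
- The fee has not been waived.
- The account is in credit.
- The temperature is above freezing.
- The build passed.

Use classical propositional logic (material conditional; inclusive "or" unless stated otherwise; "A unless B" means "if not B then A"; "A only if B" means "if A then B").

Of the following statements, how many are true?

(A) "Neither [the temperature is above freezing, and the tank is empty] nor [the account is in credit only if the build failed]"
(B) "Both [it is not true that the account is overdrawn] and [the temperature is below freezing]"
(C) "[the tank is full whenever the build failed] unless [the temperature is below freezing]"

1

Let S = "the temperature is below freezing" (F), K = "the tank is full" (F), G = "the account is overdrawn" (F), R = "the build passed" (T).

(A): This is (¬S ∧ ¬K) ↓ (¬G → ¬R).

¬S = ¬F = T
¬K = ¬F = T
¬S ∧ ¬K = T ∧ T = T
¬G = ¬F = T
¬R = ¬T = F
¬G → ¬R = T → F = F
(¬S ∧ ¬K) ↓ (¬G → ¬R) = T ↓ F = F
Hence (A) is false.

(B): This is ¬G ∧ S.

¬G = ¬F = T
¬G ∧ S = T ∧ F = F
Thus (B) is false.

(C): Parsed as (¬R → K) ∨ S

¬R = ¬T = F
¬R → K = F → F = T
(¬R → K) ∨ S = T ∨ F = T
Thus (C) is true.

True statements: 1.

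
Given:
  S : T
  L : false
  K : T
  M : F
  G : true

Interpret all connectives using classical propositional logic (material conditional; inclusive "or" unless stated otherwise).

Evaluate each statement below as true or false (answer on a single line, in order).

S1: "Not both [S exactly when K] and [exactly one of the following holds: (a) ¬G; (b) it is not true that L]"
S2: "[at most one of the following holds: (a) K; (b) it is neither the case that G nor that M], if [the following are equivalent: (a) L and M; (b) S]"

S1 False; S2 True

S1: In symbols: (S <-> K) nand (~G xor ~L)

S <-> K = T <-> T = T
~G = ~T = F
~L = ~F = T
~G xor ~L = F xor T = T
(S <-> K) nand (~G xor ~L) = T nand T = F
Hence S1 is false.

S2: Formalization: ((L & M) <-> S) -> (K nand (G nor M))

L & M = F & F = F
(L & M) <-> S = F <-> T = F
G nor M = T nor F = F
K nand (G nor M) = T nand F = T
((L & M) <-> S) -> (K nand (G nor M)) = F -> T = T
Thus S2 is true.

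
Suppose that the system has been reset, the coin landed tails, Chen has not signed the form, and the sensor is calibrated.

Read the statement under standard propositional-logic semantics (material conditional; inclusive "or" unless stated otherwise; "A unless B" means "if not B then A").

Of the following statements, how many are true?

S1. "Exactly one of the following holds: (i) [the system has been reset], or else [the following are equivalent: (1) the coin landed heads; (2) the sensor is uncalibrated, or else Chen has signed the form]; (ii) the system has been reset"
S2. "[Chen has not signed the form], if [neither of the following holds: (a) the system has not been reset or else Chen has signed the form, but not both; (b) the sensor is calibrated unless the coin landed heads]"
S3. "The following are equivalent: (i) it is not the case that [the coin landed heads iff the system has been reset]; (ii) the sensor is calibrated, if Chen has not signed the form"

Let N = "the system has been reset" (True), K = "the coin landed heads" (False), D = "the sensor is calibrated" (True), R = "Chen has signed the form" (False).

S1: This is (N or (K iff (not D or R))) xor N.

not D = not True = False
not D or R = False or False = False
K iff (not D or R) = False iff False = True
N or (K iff (not D or R)) = True or True = True
(N or (K iff (not D or R))) xor N = True xor True = False
Hence S1 is false.

S2: In symbols: ((not N xor R) nor (D or K)) -> not R

not N = not True = False
not N xor R = False xor False = False
D or K = True or False = True
(not N xor R) nor (D or K) = False nor True = False
not R = not False = True
((not N xor R) nor (D or K)) -> not R = False -> True = True
Hence S2 is true.

S3: This is not (K iff N) iff (not R -> D).

K iff N = False iff True = False
not (K iff N) = not False = True
not R = not False = True
not R -> D = True -> True = True
not (K iff N) iff (not R -> D) = True iff True = True
So S3 is true.

True statements: 2 (S2, S3).

2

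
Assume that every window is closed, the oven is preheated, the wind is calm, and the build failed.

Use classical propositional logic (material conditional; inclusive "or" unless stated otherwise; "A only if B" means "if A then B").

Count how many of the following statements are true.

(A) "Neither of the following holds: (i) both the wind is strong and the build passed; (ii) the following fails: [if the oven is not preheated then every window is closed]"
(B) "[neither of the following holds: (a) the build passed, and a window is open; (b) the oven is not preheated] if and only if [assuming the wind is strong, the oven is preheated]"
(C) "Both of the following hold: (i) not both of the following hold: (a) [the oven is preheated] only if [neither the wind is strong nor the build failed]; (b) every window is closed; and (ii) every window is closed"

3

Let R = "the wind is strong" (F), S = "the build passed" (F), Q = "the oven is preheated" (T), P = "a window is open" (F).

(A): In symbols: (R ∧ S) ↓ ¬(¬Q → ¬P)

R ∧ S = F ∧ F = F
¬Q = ¬T = F
¬P = ¬F = T
¬Q → ¬P = F → T = T
¬(¬Q → ¬P) = ¬T = F
(R ∧ S) ↓ ¬(¬Q → ¬P) = F ↓ F = T
So (A) is true.

(B): In symbols: ((S ∧ P) ↓ ¬Q) ↔ (R → Q)

S ∧ P = F ∧ F = F
¬Q = ¬T = F
(S ∧ P) ↓ ¬Q = F ↓ F = T
R → Q = F → T = T
((S ∧ P) ↓ ¬Q) ↔ (R → Q) = T ↔ T = T
Hence (B) is true.

(C): Parsed as ((Q → (R ↓ ¬S)) ↑ ¬P) ∧ ¬P

¬S = ¬F = T
R ↓ ¬S = F ↓ T = F
Q → (R ↓ ¬S) = T → F = F
¬P = ¬F = T
(Q → (R ↓ ¬S)) ↑ ¬P = F ↑ T = T
¬P = ¬F = T
((Q → (R ↓ ¬S)) ↑ ¬P) ∧ ¬P = T ∧ T = T
Thus (C) is true.

Count: 3.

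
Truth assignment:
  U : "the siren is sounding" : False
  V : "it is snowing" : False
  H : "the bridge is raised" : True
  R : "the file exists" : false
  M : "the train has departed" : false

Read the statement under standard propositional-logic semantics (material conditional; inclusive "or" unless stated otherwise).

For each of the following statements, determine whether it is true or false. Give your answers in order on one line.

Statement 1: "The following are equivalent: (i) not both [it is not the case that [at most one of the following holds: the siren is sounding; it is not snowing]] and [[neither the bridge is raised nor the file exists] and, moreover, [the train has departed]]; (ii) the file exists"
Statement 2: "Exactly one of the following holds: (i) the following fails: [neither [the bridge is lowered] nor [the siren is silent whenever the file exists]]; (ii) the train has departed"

Statement 1: Parsed as (¬(U ↑ ¬V) ↑ ((H ↓ R) ∧ M)) ↔ R

¬V = ¬F = T
U ↑ ¬V = F ↑ T = T
¬(U ↑ ¬V) = ¬T = F
H ↓ R = T ↓ F = F
(H ↓ R) ∧ M = F ∧ F = F
¬(U ↑ ¬V) ↑ ((H ↓ R) ∧ M) = F ↑ F = T
(¬(U ↑ ¬V) ↑ ((H ↓ R) ∧ M)) ↔ R = T ↔ F = F
So Statement 1 is false.

Statement 2: Formalization: ¬(¬H ↓ (R → ¬U)) ⊕ M

¬H = ¬T = F
¬U = ¬F = T
R → ¬U = F → T = T
¬H ↓ (R → ¬U) = F ↓ T = F
¬(¬H ↓ (R → ¬U)) = ¬F = T
¬(¬H ↓ (R → ¬U)) ⊕ M = T ⊕ F = T
Thus Statement 2 is true.

Statement 1 F, Statement 2 T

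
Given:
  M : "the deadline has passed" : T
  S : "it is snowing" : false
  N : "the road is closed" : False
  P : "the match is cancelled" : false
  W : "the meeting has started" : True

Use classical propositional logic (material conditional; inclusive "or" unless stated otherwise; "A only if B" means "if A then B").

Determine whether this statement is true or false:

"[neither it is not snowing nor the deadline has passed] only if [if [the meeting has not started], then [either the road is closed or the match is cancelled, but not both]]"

Parsed as (¬S ↓ M) → (¬W → (N ⊕ P))

¬S = ¬F = T
¬S ↓ M = T ↓ T = F
¬W = ¬T = F
N ⊕ P = F ⊕ F = F
¬W → (N ⊕ P) = F → F = T
(¬S ↓ M) → (¬W → (N ⊕ P)) = F → T = T

The statement is true.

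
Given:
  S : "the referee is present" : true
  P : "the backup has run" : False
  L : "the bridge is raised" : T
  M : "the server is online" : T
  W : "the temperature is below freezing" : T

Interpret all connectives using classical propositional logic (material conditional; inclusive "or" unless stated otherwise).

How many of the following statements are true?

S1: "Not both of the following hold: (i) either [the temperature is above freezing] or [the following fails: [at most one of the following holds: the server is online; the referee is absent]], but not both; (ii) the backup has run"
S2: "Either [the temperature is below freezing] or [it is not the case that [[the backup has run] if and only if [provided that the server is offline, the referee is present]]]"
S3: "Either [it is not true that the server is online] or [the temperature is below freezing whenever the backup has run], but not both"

S1: Formalization: (~W xor ~(M nand ~S)) nand P

~W = ~T = F
~S = ~T = F
M nand ~S = T nand F = T
~(M nand ~S) = ~T = F
~W xor ~(M nand ~S) = F xor F = F
(~W xor ~(M nand ~S)) nand P = F nand F = T
Thus S1 is true.

S2: Formalization: W | ~(P <-> (~M -> S))

~M = ~T = F
~M -> S = F -> T = T
P <-> (~M -> S) = F <-> T = F
~(P <-> (~M -> S)) = ~F = T
W | ~(P <-> (~M -> S)) = T | T = T
Hence S2 is true.

S3: In symbols: ~M xor (P -> W)

~M = ~T = F
P -> W = F -> T = T
~M xor (P -> W) = F xor T = T
Thus S3 is true.

True statements: 3 (S1, S2, S3).

3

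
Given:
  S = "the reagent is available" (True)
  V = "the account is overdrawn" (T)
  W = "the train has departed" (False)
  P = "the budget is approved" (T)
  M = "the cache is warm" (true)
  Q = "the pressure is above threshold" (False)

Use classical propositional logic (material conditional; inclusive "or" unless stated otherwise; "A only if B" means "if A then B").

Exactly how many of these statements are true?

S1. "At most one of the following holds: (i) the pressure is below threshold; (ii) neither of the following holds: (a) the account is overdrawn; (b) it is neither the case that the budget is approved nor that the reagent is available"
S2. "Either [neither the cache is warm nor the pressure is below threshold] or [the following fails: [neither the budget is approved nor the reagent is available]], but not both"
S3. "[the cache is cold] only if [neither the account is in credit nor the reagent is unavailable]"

3

S1: In symbols: ~Q nand (V nor (P nor S))

~Q = ~F = T
P nor S = T nor T = F
V nor (P nor S) = T nor F = F
~Q nand (V nor (P nor S)) = T nand F = T
So S1 is true.

S2: Formalization: (M nor ~Q) xor ~(P nor S)

~Q = ~F = T
M nor ~Q = T nor T = F
P nor S = T nor T = F
~(P nor S) = ~F = T
(M nor ~Q) xor ~(P nor S) = F xor T = T
So S2 is true.

S3: In symbols: ~M -> (~V nor ~S)

~M = ~T = F
~V = ~T = F
~S = ~T = F
~V nor ~S = F nor F = T
~M -> (~V nor ~S) = F -> T = T
Hence S3 is true.

True statements: 3.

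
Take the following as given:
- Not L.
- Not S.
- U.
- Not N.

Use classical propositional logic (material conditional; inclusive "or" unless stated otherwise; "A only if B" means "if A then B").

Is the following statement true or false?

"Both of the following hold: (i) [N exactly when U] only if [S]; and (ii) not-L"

Parsed as ((N <-> U) -> S) & ~L

N <-> U = F <-> T = F
(N <-> U) -> S = F -> F = T
~L = ~F = T
((N <-> U) -> S) & ~L = T & T = T

True.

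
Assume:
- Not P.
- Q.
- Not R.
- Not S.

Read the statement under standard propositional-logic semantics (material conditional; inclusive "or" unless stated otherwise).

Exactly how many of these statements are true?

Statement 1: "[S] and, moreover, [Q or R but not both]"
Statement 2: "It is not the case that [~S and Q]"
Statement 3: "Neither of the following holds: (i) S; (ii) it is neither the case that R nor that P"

Statement 1: Formalization: S and (Q xor R)

Q xor R = True xor False = True
S and (Q xor R) = False and True = False
Hence Statement 1 is false.

Statement 2: Formalization: not (not S and Q)

not S = not False = True
not S and Q = True and True = True
not (not S and Q) = not True = False
Hence Statement 2 is false.

Statement 3: This is S nor (R nor P).

R nor P = False nor False = True
S nor (R nor P) = False nor True = False
Thus Statement 3 is false.

Count: 0.

0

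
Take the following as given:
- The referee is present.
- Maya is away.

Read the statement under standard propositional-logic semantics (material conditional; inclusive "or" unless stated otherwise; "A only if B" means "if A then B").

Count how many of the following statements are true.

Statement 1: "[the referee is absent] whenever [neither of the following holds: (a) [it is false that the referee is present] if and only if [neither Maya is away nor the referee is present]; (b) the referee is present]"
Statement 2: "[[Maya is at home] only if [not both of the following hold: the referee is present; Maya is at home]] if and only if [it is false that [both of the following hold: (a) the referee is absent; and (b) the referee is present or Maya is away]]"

Let W = "the referee is present" (True), Q = "Maya is at home" (False).

Statement 1: Formalization: ((not W iff (not Q nor W)) nor W) -> not W

not W = not True = False
not Q = not False = True
not Q nor W = True nor True = False
not W iff (not Q nor W) = False iff False = True
(not W iff (not Q nor W)) nor W = True nor True = False
not W = not True = False
((not W iff (not Q nor W)) nor W) -> not W = False -> False = True
Thus Statement 1 is true.

Statement 2: Parsed as (Q -> (W nand Q)) iff not (not W and (W or not Q))

W nand Q = True nand False = True
Q -> (W nand Q) = False -> True = True
not W = not True = False
not Q = not False = True
W or not Q = True or True = True
not W and (W or not Q) = False and True = False
not (not W and (W or not Q)) = not False = True
(Q -> (W nand Q)) iff not (not W and (W or not Q)) = True iff True = True
So Statement 2 is true.

True statements: 2 (Statement 1, Statement 2).

2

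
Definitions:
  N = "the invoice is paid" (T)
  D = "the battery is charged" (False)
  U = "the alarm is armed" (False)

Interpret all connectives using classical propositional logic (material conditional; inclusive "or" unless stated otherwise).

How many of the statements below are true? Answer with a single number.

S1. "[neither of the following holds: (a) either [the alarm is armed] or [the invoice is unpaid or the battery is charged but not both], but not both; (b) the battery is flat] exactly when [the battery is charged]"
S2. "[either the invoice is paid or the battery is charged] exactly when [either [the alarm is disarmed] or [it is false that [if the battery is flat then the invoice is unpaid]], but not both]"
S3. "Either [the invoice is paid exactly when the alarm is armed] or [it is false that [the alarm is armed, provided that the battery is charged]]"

1

S1: In symbols: ((U xor (~N xor D)) nor ~D) <-> D

~N = ~T = F
~N xor D = F xor F = F
U xor (~N xor D) = F xor F = F
~D = ~F = T
(U xor (~N xor D)) nor ~D = F nor T = F
((U xor (~N xor D)) nor ~D) <-> D = F <-> F = T
So S1 is true.

S2: Formalization: (N | D) <-> (~U xor ~(~D -> ~N))

N | D = T | F = T
~U = ~F = T
~D = ~F = T
~N = ~T = F
~D -> ~N = T -> F = F
~(~D -> ~N) = ~F = T
~U xor ~(~D -> ~N) = T xor T = F
(N | D) <-> (~U xor ~(~D -> ~N)) = T <-> F = F
Thus S2 is false.

S3: Parsed as (N <-> U) | ~(D -> U)

N <-> U = T <-> F = F
D -> U = F -> F = T
~(D -> U) = ~T = F
(N <-> U) | ~(D -> U) = F | F = F
So S3 is false.

True statements: 1.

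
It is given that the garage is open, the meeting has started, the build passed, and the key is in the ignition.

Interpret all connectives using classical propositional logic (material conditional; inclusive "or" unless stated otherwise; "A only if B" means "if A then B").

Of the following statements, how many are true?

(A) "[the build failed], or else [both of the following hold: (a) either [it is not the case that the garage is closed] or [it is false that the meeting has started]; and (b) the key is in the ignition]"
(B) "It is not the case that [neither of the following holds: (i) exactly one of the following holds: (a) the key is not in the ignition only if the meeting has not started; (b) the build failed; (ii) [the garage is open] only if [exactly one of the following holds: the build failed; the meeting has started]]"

2

Let R = "the build passed" (True), P = "the garage is closed" (False), Q = "the meeting has started" (True), S = "the key is in the ignition" (True).

(A): Parsed as not R or ((not P or not Q) and S)

not R = not True = False
not P = not False = True
not Q = not True = False
not P or not Q = True or False = True
(not P or not Q) and S = True and True = True
not R or ((not P or not Q) and S) = False or True = True
Thus (A) is true.

(B): This is not (((not S -> not Q) xor not R) nor (not P -> (not R xor Q))).

not S = not True = False
not Q = not True = False
not S -> not Q = False -> False = True
not R = not True = False
(not S -> not Q) xor not R = True xor False = True
not P = not False = True
not R = not True = False
not R xor Q = False xor True = True
not P -> (not R xor Q) = True -> True = True
((not S -> not Q) xor not R) nor (not P -> (not R xor Q)) = True nor True = False
not (((not S -> not Q) xor not R) nor (not P -> (not R xor Q))) = not False = True
Hence (B) is true.

Count: 2.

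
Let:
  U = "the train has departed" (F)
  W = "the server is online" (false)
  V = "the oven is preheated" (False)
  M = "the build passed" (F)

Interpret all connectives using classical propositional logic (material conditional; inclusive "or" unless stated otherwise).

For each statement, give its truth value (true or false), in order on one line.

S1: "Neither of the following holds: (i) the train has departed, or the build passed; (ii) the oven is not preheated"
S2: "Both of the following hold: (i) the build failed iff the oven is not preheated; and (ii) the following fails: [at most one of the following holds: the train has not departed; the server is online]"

S1 F / S2 F

S1: In symbols: (U | M) nor ~V

U | M = F | F = F
~V = ~F = T
(U | M) nor ~V = F nor T = F
So S1 is false.

S2: In symbols: (~M <-> ~V) & ~(~U nand W)

~M = ~F = T
~V = ~F = T
~M <-> ~V = T <-> T = T
~U = ~F = T
~U nand W = T nand F = T
~(~U nand W) = ~T = F
(~M <-> ~V) & ~(~U nand W) = T & F = F
So S2 is false.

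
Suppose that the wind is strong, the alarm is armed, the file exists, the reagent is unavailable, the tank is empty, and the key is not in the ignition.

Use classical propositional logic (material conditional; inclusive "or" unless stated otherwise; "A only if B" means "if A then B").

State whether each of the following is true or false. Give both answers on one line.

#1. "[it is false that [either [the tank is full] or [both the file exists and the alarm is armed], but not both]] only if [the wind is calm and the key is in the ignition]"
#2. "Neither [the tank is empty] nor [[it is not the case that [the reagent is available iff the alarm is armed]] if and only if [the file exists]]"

#1 True / #2 False

Let M = "the tank is full" (F), K = "the file exists" (T), L = "the alarm is armed" (T), D = "the wind is strong" (T), Q = "the key is in the ignition" (F), N = "the reagent is available" (F).

#1: Parsed as ¬(M ⊕ (K ∧ L)) → (¬D ∧ Q)

K ∧ L = T ∧ T = T
M ⊕ (K ∧ L) = F ⊕ T = T
¬(M ⊕ (K ∧ L)) = ¬T = F
¬D = ¬T = F
¬D ∧ Q = F ∧ F = F
¬(M ⊕ (K ∧ L)) → (¬D ∧ Q) = F → F = T
Hence #1 is true.

#2: In symbols: ¬M ↓ (¬(N ↔ L) ↔ K)

¬M = ¬F = T
N ↔ L = F ↔ T = F
¬(N ↔ L) = ¬F = T
¬(N ↔ L) ↔ K = T ↔ T = T
¬M ↓ (¬(N ↔ L) ↔ K) = T ↓ T = F
Hence #2 is false.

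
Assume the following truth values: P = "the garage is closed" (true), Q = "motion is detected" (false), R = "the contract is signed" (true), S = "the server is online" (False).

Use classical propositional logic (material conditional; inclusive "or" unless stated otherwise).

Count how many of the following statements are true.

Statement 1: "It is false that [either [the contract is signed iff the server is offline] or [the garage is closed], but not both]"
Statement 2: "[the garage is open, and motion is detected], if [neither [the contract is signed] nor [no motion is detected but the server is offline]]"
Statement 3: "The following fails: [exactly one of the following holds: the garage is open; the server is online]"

3

Statement 1: In symbols: ¬((R ↔ ¬S) ⊕ P)

¬S = ¬F = T
R ↔ ¬S = T ↔ T = T
(R ↔ ¬S) ⊕ P = T ⊕ T = F
¬((R ↔ ¬S) ⊕ P) = ¬F = T
So Statement 1 is true.

Statement 2: This is (R ↓ (¬Q ∧ ¬S)) → (¬P ∧ Q).

¬Q = ¬F = T
¬S = ¬F = T
¬Q ∧ ¬S = T ∧ T = T
R ↓ (¬Q ∧ ¬S) = T ↓ T = F
¬P = ¬T = F
¬P ∧ Q = F ∧ F = F
(R ↓ (¬Q ∧ ¬S)) → (¬P ∧ Q) = F → F = T
Thus Statement 2 is true.

Statement 3: This is ¬(¬P ⊕ S).

¬P = ¬T = F
¬P ⊕ S = F ⊕ F = F
¬(¬P ⊕ S) = ¬F = T
So Statement 3 is true.

True statements: 3 (Statement 1, Statement 2, Statement 3).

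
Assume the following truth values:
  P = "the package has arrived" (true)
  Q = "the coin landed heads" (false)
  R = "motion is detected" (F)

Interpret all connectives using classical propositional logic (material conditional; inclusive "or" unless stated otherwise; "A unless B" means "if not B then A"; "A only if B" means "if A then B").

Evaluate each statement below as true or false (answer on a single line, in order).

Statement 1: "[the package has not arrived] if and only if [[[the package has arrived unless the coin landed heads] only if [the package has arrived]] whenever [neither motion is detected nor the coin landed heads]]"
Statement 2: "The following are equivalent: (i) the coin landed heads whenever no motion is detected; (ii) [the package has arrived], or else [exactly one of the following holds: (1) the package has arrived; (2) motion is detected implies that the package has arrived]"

Statement 1: This is not P iff ((R nor Q) -> ((P or Q) -> P)).

not P = not True = False
R nor Q = False nor False = True
P or Q = True or False = True
(P or Q) -> P = True -> True = True
(R nor Q) -> ((P or Q) -> P) = True -> True = True
not P iff ((R nor Q) -> ((P or Q) -> P)) = False iff True = False
Hence Statement 1 is false.

Statement 2: Parsed as (not R -> Q) iff (P or (P xor (R -> P)))

not R = not False = True
not R -> Q = True -> False = False
R -> P = False -> True = True
P xor (R -> P) = True xor True = False
P or (P xor (R -> P)) = True or False = True
(not R -> Q) iff (P or (P xor (R -> P))) = False iff True = False
Thus Statement 2 is false.

Statement 1 False / Statement 2 False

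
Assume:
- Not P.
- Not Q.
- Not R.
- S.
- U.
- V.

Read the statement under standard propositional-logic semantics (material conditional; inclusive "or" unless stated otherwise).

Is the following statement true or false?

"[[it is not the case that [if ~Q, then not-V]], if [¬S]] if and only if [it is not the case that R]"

Formalization: (~S -> ~(~Q -> ~V)) <-> ~R

~S = ~T = F
~Q = ~F = T
~V = ~T = F
~Q -> ~V = T -> F = F
~(~Q -> ~V) = ~F = T
~S -> ~(~Q -> ~V) = F -> T = T
~R = ~F = T
(~S -> ~(~Q -> ~V)) <-> ~R = T <-> T = T

The statement is true.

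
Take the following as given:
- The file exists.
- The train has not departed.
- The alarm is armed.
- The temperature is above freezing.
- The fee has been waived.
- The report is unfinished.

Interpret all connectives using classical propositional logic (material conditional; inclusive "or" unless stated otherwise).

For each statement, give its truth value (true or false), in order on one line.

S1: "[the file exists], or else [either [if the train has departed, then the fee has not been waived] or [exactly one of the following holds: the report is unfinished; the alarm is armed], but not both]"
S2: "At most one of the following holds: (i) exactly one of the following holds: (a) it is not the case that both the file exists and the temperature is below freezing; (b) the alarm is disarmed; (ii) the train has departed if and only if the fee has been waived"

S1 T, S2 T

Let Q = "the file exists" (T), N = "the train has departed" (F), L = "the fee has been waived" (T), V = "the report is finished" (F), R = "the alarm is armed" (T), K = "the temperature is below freezing" (F).

S1: In symbols: Q ∨ ((N → ¬L) ⊕ (¬V ⊕ R))

¬L = ¬T = F
N → ¬L = F → F = T
¬V = ¬F = T
¬V ⊕ R = T ⊕ T = F
(N → ¬L) ⊕ (¬V ⊕ R) = T ⊕ F = T
Q ∨ ((N → ¬L) ⊕ (¬V ⊕ R)) = T ∨ T = T
Hence S1 is true.

S2: This is ((Q ↑ K) ⊕ ¬R) ↑ (N ↔ L).

Q ↑ K = T ↑ F = T
¬R = ¬T = F
(Q ↑ K) ⊕ ¬R = T ⊕ F = T
N ↔ L = F ↔ T = F
((Q ↑ K) ⊕ ¬R) ↑ (N ↔ L) = T ↑ F = T
Thus S2 is true.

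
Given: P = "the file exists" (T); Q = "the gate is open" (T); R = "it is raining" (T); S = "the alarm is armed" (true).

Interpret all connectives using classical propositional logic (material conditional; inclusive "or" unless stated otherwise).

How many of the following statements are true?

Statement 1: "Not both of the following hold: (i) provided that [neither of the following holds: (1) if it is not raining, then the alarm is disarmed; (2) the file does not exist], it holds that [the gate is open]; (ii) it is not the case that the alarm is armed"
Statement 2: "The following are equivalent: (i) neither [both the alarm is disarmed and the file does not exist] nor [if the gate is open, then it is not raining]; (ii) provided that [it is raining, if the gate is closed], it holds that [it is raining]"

Statement 1: Formalization: (((¬R → ¬S) ↓ ¬P) → Q) ↑ ¬S

¬R = ¬T = F
¬S = ¬T = F
¬R → ¬S = F → F = T
¬P = ¬T = F
(¬R → ¬S) ↓ ¬P = T ↓ F = F
((¬R → ¬S) ↓ ¬P) → Q = F → T = T
¬S = ¬T = F
(((¬R → ¬S) ↓ ¬P) → Q) ↑ ¬S = T ↑ F = T
Thus Statement 1 is true.

Statement 2: Parsed as ((¬S ∧ ¬P) ↓ (Q → ¬R)) ↔ ((¬Q → R) → R)

¬S = ¬T = F
¬P = ¬T = F
¬S ∧ ¬P = F ∧ F = F
¬R = ¬T = F
Q → ¬R = T → F = F
(¬S ∧ ¬P) ↓ (Q → ¬R) = F ↓ F = T
¬Q = ¬T = F
¬Q → R = F → T = T
(¬Q → R) → R = T → T = T
((¬S ∧ ¬P) ↓ (Q → ¬R)) ↔ ((¬Q → R) → R) = T ↔ T = T
Hence Statement 2 is true.

2 of the 2 statements are true.

2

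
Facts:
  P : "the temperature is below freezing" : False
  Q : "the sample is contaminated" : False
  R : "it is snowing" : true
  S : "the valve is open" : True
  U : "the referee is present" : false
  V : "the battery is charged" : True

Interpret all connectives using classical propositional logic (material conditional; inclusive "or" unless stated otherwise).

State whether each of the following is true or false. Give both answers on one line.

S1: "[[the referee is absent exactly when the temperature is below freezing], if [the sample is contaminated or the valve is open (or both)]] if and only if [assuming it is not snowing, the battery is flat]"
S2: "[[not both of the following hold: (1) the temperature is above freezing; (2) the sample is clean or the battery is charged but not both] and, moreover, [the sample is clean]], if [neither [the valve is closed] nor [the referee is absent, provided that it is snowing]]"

S1 False, S2 True

S1: In symbols: ((Q or S) -> (not U iff P)) iff (not R -> not V)

Q or S = False or True = True
not U = not False = True
not U iff P = True iff False = False
(Q or S) -> (not U iff P) = True -> False = False
not R = not True = False
not V = not True = False
not R -> not V = False -> False = True
((Q or S) -> (not U iff P)) iff (not R -> not V) = False iff True = False
Thus S1 is false.

S2: This is (not S nor (R -> not U)) -> ((not P nand (not Q xor V)) and not Q).

not S = not True = False
not U = not False = True
R -> not U = True -> True = True
not S nor (R -> not U) = False nor True = False
not P = not False = True
not Q = not False = True
not Q xor V = True xor True = False
not P nand (not Q xor V) = True nand False = True
not Q = not False = True
(not P nand (not Q xor V)) and not Q = True and True = True
(not S nor (R -> not U)) -> ((not P nand (not Q xor V)) and not Q) = False -> True = True
So S2 is true.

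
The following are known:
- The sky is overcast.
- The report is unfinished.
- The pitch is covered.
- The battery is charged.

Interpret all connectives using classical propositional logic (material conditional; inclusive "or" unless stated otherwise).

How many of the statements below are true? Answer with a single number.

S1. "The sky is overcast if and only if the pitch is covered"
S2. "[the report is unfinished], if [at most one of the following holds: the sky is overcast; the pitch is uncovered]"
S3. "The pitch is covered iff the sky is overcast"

Let P = "the sky is overcast" (T), R = "the pitch is covered" (T), Q = "the report is finished" (F).

S1: In symbols: P <-> R

P <-> R = T <-> T = T
Hence S1 is true.

S2: Parsed as (P nand ~R) -> ~Q

~R = ~T = F
P nand ~R = T nand F = T
~Q = ~F = T
(P nand ~R) -> ~Q = T -> T = T
Thus S2 is true.

S3: In symbols: R <-> P

R <-> P = T <-> T = T
Thus S3 is true.

3 of the 3 statements are true (S1, S2, S3).

3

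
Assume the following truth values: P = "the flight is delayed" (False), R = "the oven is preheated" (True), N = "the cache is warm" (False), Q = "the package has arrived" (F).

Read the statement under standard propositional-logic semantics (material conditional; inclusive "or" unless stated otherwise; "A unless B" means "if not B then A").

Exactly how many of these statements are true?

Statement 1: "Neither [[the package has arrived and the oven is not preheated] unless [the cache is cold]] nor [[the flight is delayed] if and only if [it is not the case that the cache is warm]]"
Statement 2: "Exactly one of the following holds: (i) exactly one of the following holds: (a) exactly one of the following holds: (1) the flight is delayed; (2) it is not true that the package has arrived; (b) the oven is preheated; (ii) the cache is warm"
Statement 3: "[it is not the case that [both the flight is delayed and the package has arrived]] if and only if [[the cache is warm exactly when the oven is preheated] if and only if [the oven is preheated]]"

Statement 1: This is ((Q & ~R) | ~N) nor (P <-> ~N).

~R = ~T = F
Q & ~R = F & F = F
~N = ~F = T
(Q & ~R) | ~N = F | T = T
~N = ~F = T
P <-> ~N = F <-> T = F
((Q & ~R) | ~N) nor (P <-> ~N) = T nor F = F
Hence Statement 1 is false.

Statement 2: This is ((P xor ~Q) xor R) xor N.

~Q = ~F = T
P xor ~Q = F xor T = T
(P xor ~Q) xor R = T xor T = F
((P xor ~Q) xor R) xor N = F xor F = F
Hence Statement 2 is false.

Statement 3: Parsed as ~(P & Q) <-> ((N <-> R) <-> R)

P & Q = F & F = F
~(P & Q) = ~F = T
N <-> R = F <-> T = F
(N <-> R) <-> R = F <-> T = F
~(P & Q) <-> ((N <-> R) <-> R) = T <-> F = F
Thus Statement 3 is false.

True statements: 0 (none).

0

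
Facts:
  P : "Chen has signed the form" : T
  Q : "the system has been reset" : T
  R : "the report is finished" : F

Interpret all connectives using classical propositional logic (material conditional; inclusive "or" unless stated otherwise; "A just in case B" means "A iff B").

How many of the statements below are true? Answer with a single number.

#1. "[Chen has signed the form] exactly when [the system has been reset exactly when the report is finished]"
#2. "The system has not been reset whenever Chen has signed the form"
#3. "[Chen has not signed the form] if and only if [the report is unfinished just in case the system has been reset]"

0

#1: This is P ↔ (Q ↔ R).

Q ↔ R = T ↔ F = F
P ↔ (Q ↔ R) = T ↔ F = F
Thus #1 is false.

#2: In symbols: P → ¬Q

¬Q = ¬T = F
P → ¬Q = T → F = F
Thus #2 is false.

#3: In symbols: ¬P ↔ (¬R ↔ Q)

¬P = ¬T = F
¬R = ¬F = T
¬R ↔ Q = T ↔ T = T
¬P ↔ (¬R ↔ Q) = F ↔ T = F
So #3 is false.

True statements: 0 (none).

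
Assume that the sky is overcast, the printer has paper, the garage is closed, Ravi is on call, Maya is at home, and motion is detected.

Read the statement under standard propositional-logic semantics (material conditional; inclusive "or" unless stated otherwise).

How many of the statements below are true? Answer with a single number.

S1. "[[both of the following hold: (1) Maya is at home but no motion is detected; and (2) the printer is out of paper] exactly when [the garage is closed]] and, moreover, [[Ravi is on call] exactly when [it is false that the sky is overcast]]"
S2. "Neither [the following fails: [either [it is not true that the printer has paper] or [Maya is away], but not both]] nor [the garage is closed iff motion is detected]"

0

Let U = "Maya is at home" (T), V = "motion is detected" (T), Q = "the printer has paper" (T), R = "the garage is closed" (T), S = "Ravi is on call" (T), P = "the sky is overcast" (T).

S1: This is (((U ∧ ¬V) ∧ ¬Q) ↔ R) ∧ (S ↔ ¬P).

¬V = ¬T = F
U ∧ ¬V = T ∧ F = F
¬Q = ¬T = F
(U ∧ ¬V) ∧ ¬Q = F ∧ F = F
((U ∧ ¬V) ∧ ¬Q) ↔ R = F ↔ T = F
¬P = ¬T = F
S ↔ ¬P = T ↔ F = F
(((U ∧ ¬V) ∧ ¬Q) ↔ R) ∧ (S ↔ ¬P) = F ∧ F = F
Hence S1 is false.

S2: This is ¬(¬Q ⊕ ¬U) ↓ (R ↔ V).

¬Q = ¬T = F
¬U = ¬T = F
¬Q ⊕ ¬U = F ⊕ F = F
¬(¬Q ⊕ ¬U) = ¬F = T
R ↔ V = T ↔ T = T
¬(¬Q ⊕ ¬U) ↓ (R ↔ V) = T ↓ T = F
So S2 is false.

True statements: 0 (none).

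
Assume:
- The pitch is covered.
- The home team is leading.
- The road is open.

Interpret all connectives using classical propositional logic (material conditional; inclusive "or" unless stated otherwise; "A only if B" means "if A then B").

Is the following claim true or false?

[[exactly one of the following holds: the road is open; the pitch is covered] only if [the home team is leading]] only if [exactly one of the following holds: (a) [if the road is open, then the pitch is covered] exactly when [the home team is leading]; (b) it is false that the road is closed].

False

Let N = "the road is closed" (False), V = "the pitch is covered" (True), R = "the home team is leading" (True).
Parsed as ((not N xor V) -> R) -> (((not N -> V) iff R) xor not N)

not N = not False = True
not N xor V = True xor True = False
(not N xor V) -> R = False -> True = True
not N = not False = True
not N -> V = True -> True = True
(not N -> V) iff R = True iff True = True
not N = not False = True
((not N -> V) iff R) xor not N = True xor True = False
((not N xor V) -> R) -> (((not N -> V) iff R) xor not N) = True -> False = False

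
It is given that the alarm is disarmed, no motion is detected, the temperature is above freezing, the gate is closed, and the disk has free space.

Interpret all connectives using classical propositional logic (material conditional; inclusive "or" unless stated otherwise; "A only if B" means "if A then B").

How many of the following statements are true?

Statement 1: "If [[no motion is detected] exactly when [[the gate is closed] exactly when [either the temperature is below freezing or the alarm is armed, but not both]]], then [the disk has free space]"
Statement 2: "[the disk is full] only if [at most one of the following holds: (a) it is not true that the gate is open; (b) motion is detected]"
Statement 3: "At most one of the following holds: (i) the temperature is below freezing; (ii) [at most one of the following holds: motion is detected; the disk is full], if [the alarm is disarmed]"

3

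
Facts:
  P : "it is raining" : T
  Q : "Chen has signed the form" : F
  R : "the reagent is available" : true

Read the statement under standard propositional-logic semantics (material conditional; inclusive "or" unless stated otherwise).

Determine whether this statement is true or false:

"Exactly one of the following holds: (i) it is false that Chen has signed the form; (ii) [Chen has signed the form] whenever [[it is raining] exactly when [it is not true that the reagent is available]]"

Values: Q=F, P=T, R=T.
Parsed as ~Q xor ((P <-> ~R) -> Q)

~Q = ~F = T
~R = ~T = F
P <-> ~R = T <-> F = F
(P <-> ~R) -> Q = F -> F = T
~Q xor ((P <-> ~R) -> Q) = T xor T = F

false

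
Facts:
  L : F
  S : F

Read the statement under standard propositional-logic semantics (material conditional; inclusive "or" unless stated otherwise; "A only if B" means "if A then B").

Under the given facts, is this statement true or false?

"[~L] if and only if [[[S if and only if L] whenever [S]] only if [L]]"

Parsed as not L iff ((S -> (S iff L)) -> L)

not L = not False = True
S iff L = False iff False = True
S -> (S iff L) = False -> True = True
(S -> (S iff L)) -> L = True -> False = False
not L iff ((S -> (S iff L)) -> L) = True iff False = False

False.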